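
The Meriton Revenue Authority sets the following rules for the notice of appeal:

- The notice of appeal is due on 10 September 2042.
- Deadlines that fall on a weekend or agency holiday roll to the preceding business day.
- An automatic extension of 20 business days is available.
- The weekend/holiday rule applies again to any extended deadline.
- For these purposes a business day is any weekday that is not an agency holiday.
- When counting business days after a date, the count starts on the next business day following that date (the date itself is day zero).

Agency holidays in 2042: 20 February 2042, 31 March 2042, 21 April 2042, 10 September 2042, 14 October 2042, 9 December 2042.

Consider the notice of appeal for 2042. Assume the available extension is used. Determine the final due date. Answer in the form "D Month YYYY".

8 October 2042

The statutory due date is 10 September 2042.
10 September 2042 falls on a listed holiday. Rolling to the preceding business day gives 9 September 2042, a Tuesday.
Counting 20 further business days from 9 September 2042 reaches 8 October 2042.
8 October 2042 falls on a Wednesday, which is a business day, so no adjustment is needed.
The final due date is 8 October 2042.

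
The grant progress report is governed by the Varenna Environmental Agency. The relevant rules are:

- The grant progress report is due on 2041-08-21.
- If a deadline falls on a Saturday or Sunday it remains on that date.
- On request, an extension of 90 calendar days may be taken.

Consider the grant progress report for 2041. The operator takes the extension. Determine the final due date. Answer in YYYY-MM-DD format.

Start from the fixed due date, 2041-08-21.
2041-08-21 is a Wednesday; no weekend or holiday adjustment applies.
With the 90-day extension, 2041-08-21 becomes 2041-11-19.
2041-11-19 is a Tuesday; no weekend or holiday adjustment applies.
The final due date is 2041-11-19.

2041-11-19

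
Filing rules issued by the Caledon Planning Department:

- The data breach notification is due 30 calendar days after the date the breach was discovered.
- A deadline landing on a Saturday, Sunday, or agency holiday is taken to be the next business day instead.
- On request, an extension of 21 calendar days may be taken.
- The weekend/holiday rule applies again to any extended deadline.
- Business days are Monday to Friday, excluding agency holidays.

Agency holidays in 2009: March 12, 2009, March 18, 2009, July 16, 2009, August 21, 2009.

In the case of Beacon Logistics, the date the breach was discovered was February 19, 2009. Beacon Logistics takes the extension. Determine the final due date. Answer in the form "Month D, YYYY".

April 13, 2009

Adding 30 calendar days to February 19, 2009 gives March 21, 2009.
March 21, 2009 is a Saturday, so it moves to the next business day, March 23, 2009 (Monday).
The 21-calendar-day extension moves the deadline from March 23, 2009 to April 13, 2009.
Since April 13, 2009 is a Monday and not a holiday, the date is unchanged.
Deadline: April 13, 2009.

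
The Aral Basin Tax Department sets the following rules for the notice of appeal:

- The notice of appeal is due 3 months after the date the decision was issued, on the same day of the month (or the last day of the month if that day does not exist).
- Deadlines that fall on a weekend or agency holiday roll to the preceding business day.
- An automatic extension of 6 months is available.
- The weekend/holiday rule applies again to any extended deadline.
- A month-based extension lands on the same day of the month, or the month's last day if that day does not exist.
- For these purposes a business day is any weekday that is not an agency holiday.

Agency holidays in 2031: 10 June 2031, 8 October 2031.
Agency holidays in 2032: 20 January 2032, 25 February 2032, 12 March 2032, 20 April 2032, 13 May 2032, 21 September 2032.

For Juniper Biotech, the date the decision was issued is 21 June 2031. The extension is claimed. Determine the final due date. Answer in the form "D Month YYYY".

Moving 3 months forward from 21 June 2031 on the corresponding day gives 21 September 2031.
21 September 2031 is a Sunday, so it moves to the preceding business day, 19 September 2031 (Friday).
Applying the 6 months extension: 6 months after 19 September 2031 is 19 March 2032.
Since 19 March 2032 is a Friday and not a holiday, the date is unchanged.
The final due date is 19 March 2032.

19 March 2032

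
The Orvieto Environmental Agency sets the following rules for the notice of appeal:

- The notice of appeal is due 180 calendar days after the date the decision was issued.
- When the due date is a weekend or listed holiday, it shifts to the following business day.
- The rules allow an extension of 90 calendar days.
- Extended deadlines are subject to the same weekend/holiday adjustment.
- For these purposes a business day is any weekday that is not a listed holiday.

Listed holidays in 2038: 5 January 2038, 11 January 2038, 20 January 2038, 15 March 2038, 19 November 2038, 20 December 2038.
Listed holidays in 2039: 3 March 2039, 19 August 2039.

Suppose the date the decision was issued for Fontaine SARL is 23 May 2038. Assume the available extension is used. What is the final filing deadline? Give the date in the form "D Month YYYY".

180 calendar days after 23 May 2038 is 19 November 2038.
19 November 2038 falls on a listed holiday. Rolling to the next business day gives 22 November 2038, a Monday.
Applying the 90-calendar-day extension: 22 November 2038 + 90 days = 20 February 2039.
20 February 2039 is a Sunday; the next business day is 21 February 2039 (Monday).
Final deadline: 21 February 2039.

21 February 2039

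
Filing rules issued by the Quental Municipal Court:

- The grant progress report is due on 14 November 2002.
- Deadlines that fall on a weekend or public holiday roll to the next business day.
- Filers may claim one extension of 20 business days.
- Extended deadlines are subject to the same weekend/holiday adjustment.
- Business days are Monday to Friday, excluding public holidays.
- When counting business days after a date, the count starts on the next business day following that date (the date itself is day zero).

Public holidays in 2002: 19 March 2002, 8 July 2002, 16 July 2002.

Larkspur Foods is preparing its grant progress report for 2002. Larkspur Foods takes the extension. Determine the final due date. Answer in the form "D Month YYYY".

12 December 2002

The stated deadline is 14 November 2002.
Since 14 November 2002 is a Thursday and not a holiday, the date is unchanged.
Applying the 20-business-day extension: 20 business days after 14 November 2002 is 12 December 2002.
Since 12 December 2002 is a Thursday and not a holiday, the date is unchanged.
So the filing is due 12 December 2002.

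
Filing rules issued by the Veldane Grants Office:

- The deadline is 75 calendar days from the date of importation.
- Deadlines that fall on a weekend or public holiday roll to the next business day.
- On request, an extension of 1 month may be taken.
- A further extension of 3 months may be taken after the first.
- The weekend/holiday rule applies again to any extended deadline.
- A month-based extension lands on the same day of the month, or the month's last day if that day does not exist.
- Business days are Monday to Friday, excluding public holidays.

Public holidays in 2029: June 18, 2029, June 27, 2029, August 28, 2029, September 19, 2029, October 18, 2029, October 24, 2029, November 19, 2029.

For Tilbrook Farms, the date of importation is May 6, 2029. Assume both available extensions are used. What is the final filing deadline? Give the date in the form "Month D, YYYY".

November 20, 2029

Adding 75 calendar days to May 6, 2029 gives July 20, 2029.
Since July 20, 2029 is a Friday and not a holiday, the date is unchanged.
Add 1 month to July 20, 2029: August 20, 2029.
Since August 20, 2029 is a Monday and not a holiday, the date is unchanged.
Add 3 months to August 20, 2029: November 20, 2029.
November 20, 2029 falls on a Tuesday, which is a business day, so no adjustment is needed.
So the filing is due November 20, 2029.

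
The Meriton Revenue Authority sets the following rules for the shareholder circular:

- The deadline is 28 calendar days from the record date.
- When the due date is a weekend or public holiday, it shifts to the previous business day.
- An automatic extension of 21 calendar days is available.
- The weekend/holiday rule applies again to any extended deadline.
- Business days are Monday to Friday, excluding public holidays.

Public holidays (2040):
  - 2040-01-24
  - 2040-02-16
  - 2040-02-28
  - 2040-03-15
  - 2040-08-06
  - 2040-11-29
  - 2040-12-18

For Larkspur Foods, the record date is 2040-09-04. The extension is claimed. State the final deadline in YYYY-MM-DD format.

2040-10-23

Trigger date 2040-09-04 + 28 calendar days = 2040-10-02.
2040-10-02 (Tuesday) is already a business day.
With the 21-day extension, 2040-10-02 becomes 2040-10-23.
Since 2040-10-23 is a Tuesday and not a holiday, the date is unchanged.
So the filing is due 2040-10-23.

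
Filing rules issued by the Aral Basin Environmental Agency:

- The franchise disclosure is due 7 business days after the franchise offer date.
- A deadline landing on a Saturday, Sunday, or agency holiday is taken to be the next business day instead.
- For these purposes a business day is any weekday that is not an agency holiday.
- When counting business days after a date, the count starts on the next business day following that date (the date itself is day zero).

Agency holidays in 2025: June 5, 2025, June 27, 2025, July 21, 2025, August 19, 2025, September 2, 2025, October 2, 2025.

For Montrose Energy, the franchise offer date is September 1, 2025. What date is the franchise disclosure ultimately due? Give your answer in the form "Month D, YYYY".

September 11, 2025

Counting 7 business days after September 1, 2025 (skipping weekends and listed holidays) reaches September 11, 2025.
September 11, 2025 falls on a Thursday, which is a business day, so no adjustment is needed.
The final due date is September 11, 2025.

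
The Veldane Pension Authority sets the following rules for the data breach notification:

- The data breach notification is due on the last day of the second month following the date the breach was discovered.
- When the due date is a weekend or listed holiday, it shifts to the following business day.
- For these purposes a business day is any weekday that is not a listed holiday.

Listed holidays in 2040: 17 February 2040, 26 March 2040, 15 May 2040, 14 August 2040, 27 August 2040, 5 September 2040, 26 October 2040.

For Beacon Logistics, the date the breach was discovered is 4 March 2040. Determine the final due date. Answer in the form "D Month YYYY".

31 May 2040

The second month after 4 March 2040 is May 2040, whose last day is 31 May 2040.
31 May 2040 falls on a Thursday, which is a business day, so no adjustment is needed.
Deadline: 31 May 2040.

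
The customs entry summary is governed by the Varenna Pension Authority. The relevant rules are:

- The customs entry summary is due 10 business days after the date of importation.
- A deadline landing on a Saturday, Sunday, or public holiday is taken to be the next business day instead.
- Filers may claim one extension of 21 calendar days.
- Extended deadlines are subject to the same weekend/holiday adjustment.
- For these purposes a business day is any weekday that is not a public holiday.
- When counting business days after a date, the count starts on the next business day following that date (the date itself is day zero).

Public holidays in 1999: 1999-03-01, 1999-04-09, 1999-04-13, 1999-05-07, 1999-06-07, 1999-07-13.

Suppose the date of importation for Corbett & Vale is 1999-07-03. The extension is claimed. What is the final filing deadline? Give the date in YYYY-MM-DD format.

1999-08-09

Counting 10 business days after 1999-07-03 (skipping weekends and listed holidays) reaches 1999-07-19.
Since 1999-07-19 is a Monday and not a holiday, the date is unchanged.
The 21-calendar-day extension moves the deadline from 1999-07-19 to 1999-08-09.
1999-08-09 falls on a Monday, which is a business day, so no adjustment is needed.
Deadline: 1999-08-09.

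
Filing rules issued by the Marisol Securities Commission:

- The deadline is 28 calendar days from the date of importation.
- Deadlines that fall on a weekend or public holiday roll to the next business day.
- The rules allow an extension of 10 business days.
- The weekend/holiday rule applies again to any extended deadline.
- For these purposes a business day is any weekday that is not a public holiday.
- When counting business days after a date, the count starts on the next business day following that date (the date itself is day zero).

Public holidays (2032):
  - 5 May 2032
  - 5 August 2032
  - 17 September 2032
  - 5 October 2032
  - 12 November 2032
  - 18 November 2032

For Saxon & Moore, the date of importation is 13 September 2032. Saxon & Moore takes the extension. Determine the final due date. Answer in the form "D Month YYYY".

Adding 28 calendar days to 13 September 2032 gives 11 October 2032.
11 October 2032 is a Monday and not a listed holiday, so it stands.
Counting 10 further business days from 11 October 2032 reaches 25 October 2032.
25 October 2032 (Monday) is already a business day.
Final deadline: 25 October 2032.

25 October 2032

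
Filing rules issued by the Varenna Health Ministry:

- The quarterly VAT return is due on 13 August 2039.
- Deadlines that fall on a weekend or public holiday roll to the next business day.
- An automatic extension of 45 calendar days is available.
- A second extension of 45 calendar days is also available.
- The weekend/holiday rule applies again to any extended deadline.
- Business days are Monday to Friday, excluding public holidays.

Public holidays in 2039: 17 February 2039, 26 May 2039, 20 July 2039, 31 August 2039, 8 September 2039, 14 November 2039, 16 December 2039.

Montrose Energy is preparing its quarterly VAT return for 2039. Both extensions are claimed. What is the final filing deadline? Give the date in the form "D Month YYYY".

15 November 2039

The stated deadline is 13 August 2039.
13 August 2039 falls on a Saturday. Rolling to the next business day gives 15 August 2039, a Monday.
Add the 45 calendar-day extension to 15 August 2039: 29 September 2039.
29 September 2039 falls on a Thursday, which is a business day, so no adjustment is needed.
Add the 45 calendar-day extension to 29 September 2039: 13 November 2039.
13 November 2039 is a Sunday, so it moves to the next business day, 15 November 2039 (Tuesday).
So the filing is due 15 November 2039.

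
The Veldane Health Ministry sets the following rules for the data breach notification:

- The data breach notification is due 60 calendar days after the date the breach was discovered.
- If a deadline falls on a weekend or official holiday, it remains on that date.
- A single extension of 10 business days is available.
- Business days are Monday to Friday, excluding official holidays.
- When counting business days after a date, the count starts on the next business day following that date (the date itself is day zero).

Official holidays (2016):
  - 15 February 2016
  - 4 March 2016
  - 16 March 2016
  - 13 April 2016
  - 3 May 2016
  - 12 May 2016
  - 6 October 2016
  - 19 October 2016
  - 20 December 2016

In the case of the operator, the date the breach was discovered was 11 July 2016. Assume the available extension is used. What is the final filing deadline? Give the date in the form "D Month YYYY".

23 September 2016

Adding 60 calendar days to 11 July 2016 gives 9 September 2016.
9 September 2016 is a Friday; no weekend or holiday adjustment applies.
Applying the 10-business-day extension: 10 business days after 9 September 2016 is 23 September 2016.
No adjustment is made for weekends or holidays, so 23 September 2016 stands.
So the filing is due 23 September 2016.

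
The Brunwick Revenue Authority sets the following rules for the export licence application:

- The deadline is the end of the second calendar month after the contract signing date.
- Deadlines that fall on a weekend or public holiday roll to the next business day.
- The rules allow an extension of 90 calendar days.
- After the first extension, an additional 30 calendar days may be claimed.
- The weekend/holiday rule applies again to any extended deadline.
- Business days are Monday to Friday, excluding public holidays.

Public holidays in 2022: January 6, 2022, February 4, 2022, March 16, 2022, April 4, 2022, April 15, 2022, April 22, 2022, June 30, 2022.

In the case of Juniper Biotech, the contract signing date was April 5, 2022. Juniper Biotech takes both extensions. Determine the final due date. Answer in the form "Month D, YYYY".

October 31, 2022

The second month after April 5, 2022 is June 2022, whose last day is June 30, 2022.
June 30, 2022 is a listed holiday; the next business day is July 1, 2022 (Friday).
Applying the 90-calendar-day extension: July 1, 2022 + 90 days = September 29, 2022.
Since September 29, 2022 is a Thursday and not a holiday, the date is unchanged.
Applying the 30-calendar-day extension: September 29, 2022 + 30 days = October 29, 2022.
October 29, 2022 is a Saturday; the next business day is October 31, 2022 (Monday).
Deadline: October 31, 2022.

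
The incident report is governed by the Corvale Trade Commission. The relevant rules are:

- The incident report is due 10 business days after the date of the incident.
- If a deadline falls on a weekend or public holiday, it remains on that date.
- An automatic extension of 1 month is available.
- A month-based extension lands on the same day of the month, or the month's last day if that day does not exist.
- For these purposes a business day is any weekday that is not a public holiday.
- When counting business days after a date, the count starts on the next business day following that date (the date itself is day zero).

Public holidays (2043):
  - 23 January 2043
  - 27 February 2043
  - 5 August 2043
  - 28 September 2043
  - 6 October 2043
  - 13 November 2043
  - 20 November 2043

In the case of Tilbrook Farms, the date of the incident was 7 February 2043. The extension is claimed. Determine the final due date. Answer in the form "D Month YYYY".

20 March 2043

Counting 10 business days after 7 February 2043 (skipping weekends and listed holidays) reaches 20 February 2043.
No adjustment is made for weekends or holidays, so 20 February 2043 stands.
The 1 month extension carries 20 February 2043 to 20 March 2043.
20 March 2043 falls on a Friday. The rules make no weekend/holiday allowance, so it remains 20 March 2043.
The final due date is 20 March 2043.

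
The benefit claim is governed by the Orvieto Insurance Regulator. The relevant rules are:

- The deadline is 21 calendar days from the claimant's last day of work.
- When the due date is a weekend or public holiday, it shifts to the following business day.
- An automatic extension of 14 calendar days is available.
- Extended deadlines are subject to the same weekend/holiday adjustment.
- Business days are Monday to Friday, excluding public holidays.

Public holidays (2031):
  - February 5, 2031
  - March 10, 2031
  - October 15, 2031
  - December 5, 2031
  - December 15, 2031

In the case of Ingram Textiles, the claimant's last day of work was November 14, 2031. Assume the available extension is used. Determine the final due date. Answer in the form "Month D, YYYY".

21 calendar days after November 14, 2031 is December 5, 2031.
December 5, 2031 is a listed holiday, so it moves to the next business day, December 8, 2031 (Monday).
Add the 14 calendar-day extension to December 8, 2031: December 22, 2031.
December 22, 2031 falls on a Monday, which is a business day, so no adjustment is needed.
Deadline: December 22, 2031.

December 22, 2031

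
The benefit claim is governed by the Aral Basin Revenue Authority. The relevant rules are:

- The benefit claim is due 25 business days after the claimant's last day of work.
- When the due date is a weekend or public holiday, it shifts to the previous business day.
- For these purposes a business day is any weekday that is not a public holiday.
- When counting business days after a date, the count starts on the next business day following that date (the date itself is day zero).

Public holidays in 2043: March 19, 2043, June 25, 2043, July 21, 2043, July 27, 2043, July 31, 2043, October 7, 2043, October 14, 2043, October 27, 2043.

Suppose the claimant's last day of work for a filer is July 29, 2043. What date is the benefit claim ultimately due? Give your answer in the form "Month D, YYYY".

Counting 25 business days after July 29, 2043 (skipping weekends and listed holidays) reaches September 3, 2043.
September 3, 2043 falls on a Thursday, which is a business day, so no adjustment is needed.
The final due date is September 3, 2043.

September 3, 2043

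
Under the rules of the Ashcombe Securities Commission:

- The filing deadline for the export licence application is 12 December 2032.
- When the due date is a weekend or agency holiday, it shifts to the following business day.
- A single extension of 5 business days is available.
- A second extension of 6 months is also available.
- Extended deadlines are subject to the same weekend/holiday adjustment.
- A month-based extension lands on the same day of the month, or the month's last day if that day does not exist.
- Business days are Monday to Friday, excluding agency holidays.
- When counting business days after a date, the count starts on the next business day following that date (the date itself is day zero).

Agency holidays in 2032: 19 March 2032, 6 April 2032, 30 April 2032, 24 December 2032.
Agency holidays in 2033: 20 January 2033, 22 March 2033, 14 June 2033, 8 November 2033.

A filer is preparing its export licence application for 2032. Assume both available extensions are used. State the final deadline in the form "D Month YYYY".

The stated deadline is 12 December 2032.
12 December 2032 is a Sunday, so it moves to the next business day, 13 December 2032 (Monday).
Counting 5 further business days from 13 December 2032 reaches 20 December 2032.
20 December 2032 (Monday) is already a business day.
Add 6 months to 20 December 2032: 20 June 2033.
20 June 2033 falls on a Monday, which is a business day, so no adjustment is needed.
So the filing is due 20 June 2033.

20 June 2033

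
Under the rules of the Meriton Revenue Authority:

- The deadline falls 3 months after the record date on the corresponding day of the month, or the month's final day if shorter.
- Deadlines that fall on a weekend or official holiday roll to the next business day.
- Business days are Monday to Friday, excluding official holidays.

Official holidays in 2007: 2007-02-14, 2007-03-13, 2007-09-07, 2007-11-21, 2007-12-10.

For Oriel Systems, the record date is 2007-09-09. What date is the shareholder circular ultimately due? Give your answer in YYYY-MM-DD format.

2007-12-11

3 months from 2007-09-09 is 2007-12-09.
2007-12-09 is a Sunday; the next business day is 2007-12-11 (Tuesday).
Final deadline: 2007-12-11.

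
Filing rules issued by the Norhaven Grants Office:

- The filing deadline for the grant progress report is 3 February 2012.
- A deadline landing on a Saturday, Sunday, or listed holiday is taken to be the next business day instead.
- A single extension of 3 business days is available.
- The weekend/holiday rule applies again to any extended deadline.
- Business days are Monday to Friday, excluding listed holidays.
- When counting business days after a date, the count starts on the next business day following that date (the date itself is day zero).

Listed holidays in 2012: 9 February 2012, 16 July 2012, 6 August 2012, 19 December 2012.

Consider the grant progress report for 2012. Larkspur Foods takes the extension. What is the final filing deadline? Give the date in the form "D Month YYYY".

8 February 2012

The statutory due date is 3 February 2012.
Since 3 February 2012 is a Friday and not a holiday, the date is unchanged.
Counting 3 further business days from 3 February 2012 reaches 8 February 2012.
Since 8 February 2012 is a Wednesday and not a holiday, the date is unchanged.
The final due date is 8 February 2012.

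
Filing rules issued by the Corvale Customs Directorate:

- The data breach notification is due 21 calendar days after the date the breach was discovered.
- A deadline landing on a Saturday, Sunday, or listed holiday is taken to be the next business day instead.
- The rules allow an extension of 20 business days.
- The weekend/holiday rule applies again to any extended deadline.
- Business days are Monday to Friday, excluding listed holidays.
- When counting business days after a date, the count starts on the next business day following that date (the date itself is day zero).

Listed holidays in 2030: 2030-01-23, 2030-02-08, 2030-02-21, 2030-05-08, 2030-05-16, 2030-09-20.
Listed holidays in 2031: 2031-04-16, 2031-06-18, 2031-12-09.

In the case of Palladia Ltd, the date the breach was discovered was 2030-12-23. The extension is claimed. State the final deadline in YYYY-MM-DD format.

21 calendar days after 2030-12-23 is 2031-01-13.
2031-01-13 falls on a Monday, which is a business day, so no adjustment is needed.
Applying the 20-business-day extension: 20 business days after 2031-01-13 is 2031-02-10.
2031-02-10 (Monday) is already a business day.
So the filing is due 2031-02-10.

2031-02-10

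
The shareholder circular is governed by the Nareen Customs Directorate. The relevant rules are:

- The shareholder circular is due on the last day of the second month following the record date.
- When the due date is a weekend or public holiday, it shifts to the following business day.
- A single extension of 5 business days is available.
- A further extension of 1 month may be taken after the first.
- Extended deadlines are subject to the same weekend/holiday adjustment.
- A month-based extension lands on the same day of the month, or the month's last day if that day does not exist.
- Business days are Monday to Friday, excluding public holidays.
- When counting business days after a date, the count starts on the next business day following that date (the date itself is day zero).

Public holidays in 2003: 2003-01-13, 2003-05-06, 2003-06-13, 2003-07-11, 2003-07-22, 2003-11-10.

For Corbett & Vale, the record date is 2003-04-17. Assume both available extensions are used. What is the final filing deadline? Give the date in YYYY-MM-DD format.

2 months after 2003-04-17 falls in June 2003; the last day of that month is 2003-06-30.
Since 2003-06-30 is a Monday and not a holiday, the date is unchanged.
The 5-business-day extension runs from 2003-06-30 to 2003-07-07.
2003-07-07 (Monday) is already a business day.
Applying the 1 month extension: 1 month after 2003-07-07 is 2003-08-07.
2003-08-07 (Thursday) is already a business day.
Final deadline: 2003-08-07.

2003-08-07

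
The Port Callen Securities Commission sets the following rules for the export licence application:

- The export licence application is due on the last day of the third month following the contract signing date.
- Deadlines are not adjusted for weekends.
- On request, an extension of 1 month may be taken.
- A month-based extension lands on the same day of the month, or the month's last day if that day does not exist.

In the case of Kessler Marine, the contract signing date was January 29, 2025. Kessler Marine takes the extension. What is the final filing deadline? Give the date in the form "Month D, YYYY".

3 months after January 29, 2025 is April 2025; that month ends on April 30, 2025.
April 30, 2025 is a Wednesday; no weekend or holiday adjustment applies.
The 1 month extension carries April 30, 2025 to May 30, 2025.
May 30, 2025 falls on a Friday. The rules make no weekend/holiday allowance, so it remains May 30, 2025.
The final due date is May 30, 2025.

May 30, 2025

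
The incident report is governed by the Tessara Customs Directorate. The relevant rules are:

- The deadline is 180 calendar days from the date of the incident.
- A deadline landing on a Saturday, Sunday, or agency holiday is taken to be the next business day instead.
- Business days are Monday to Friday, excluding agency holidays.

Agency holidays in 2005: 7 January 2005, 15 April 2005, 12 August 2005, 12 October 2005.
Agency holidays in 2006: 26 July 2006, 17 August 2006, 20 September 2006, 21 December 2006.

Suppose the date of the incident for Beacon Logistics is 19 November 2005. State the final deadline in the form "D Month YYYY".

18 May 2006

From 19 November 2005, 180 calendar days later is 18 May 2006.
Since 18 May 2006 is a Thursday and not a holiday, the date is unchanged.
So the filing is due 18 May 2006.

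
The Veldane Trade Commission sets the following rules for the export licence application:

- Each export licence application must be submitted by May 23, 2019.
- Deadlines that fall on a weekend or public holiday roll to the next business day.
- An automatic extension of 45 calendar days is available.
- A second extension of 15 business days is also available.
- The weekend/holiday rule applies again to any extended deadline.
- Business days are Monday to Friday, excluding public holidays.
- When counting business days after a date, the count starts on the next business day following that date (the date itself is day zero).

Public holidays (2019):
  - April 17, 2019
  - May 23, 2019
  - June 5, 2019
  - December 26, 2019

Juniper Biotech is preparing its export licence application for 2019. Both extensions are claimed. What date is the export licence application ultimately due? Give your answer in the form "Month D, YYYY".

July 29, 2019

Start from the fixed due date, May 23, 2019.
May 23, 2019 falls on a listed holiday. Rolling to the next business day gives May 24, 2019, a Friday.
Add the 45 calendar-day extension to May 24, 2019: July 8, 2019.
July 8, 2019 falls on a Monday, which is a business day, so no adjustment is needed.
Counting 15 further business days from July 8, 2019 reaches July 29, 2019.
July 29, 2019 falls on a Monday, which is a business day, so no adjustment is needed.
The final due date is July 29, 2019.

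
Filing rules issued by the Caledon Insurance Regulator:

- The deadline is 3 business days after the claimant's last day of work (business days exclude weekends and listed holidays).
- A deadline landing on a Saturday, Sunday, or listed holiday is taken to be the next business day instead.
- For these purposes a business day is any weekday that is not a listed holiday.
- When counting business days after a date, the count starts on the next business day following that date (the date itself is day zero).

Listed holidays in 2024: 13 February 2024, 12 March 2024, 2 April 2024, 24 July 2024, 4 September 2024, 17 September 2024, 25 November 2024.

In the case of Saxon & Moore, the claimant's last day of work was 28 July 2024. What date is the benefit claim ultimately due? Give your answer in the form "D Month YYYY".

Starting the day after 28 July 2024 and counting 3 business days lands on 31 July 2024.
31 July 2024 falls on a Wednesday, which is a business day, so no adjustment is needed.
Deadline: 31 July 2024.

31 July 2024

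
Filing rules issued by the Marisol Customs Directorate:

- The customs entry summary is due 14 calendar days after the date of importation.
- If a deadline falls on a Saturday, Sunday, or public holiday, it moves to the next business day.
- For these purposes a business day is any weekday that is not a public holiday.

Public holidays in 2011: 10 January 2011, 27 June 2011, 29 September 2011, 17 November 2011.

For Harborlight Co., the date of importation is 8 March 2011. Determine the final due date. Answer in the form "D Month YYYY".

22 March 2011

14 calendar days after 8 March 2011 is 22 March 2011.
22 March 2011 falls on a Tuesday, which is a business day, so no adjustment is needed.
Deadline: 22 March 2011.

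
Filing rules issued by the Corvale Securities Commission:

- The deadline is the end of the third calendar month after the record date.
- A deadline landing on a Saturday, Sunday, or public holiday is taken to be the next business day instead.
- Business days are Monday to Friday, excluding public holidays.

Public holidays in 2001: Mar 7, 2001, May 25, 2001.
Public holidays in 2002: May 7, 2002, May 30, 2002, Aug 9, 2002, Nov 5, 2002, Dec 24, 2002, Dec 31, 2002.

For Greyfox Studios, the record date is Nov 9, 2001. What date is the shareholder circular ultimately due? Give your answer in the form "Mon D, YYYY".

3 months after Nov 9, 2001 falls in February 2002; the last day of that month is Feb 28, 2002.
Feb 28, 2002 falls on a Thursday, which is a business day, so no adjustment is needed.
Final deadline: Feb 28, 2002.

Feb 28, 2002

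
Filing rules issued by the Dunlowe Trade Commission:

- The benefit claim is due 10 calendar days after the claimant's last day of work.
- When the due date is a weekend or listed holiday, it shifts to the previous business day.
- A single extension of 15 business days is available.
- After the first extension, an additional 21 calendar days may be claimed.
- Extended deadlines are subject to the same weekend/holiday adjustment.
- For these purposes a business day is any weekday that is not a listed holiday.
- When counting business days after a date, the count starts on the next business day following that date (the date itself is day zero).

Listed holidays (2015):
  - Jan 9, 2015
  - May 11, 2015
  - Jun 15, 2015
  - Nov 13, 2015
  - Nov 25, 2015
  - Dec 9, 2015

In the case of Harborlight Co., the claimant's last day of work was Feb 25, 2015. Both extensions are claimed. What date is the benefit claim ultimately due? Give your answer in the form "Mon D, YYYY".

Apr 17, 2015

From Feb 25, 2015, 10 calendar days later is Mar 7, 2015.
Mar 7, 2015 is a Saturday, so it moves to the preceding business day, Mar 6, 2015 (Friday).
Applying the 15-business-day extension: 15 business days after Mar 6, 2015 is Mar 27, 2015.
Mar 27, 2015 (Friday) is already a business day.
Applying the 21-calendar-day extension: Mar 27, 2015 + 21 days = Apr 17, 2015.
Apr 17, 2015 (Friday) is already a business day.
So the filing is due Apr 17, 2015.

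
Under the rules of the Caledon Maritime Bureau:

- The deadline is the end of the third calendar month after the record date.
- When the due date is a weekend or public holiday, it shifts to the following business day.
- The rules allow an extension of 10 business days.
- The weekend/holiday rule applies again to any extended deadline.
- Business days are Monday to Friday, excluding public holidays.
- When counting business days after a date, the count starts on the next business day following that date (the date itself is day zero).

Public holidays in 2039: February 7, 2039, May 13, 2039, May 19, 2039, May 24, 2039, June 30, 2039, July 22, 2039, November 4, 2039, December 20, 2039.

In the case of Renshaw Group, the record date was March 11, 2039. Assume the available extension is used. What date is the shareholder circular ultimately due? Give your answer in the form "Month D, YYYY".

3 months after March 11, 2039 falls in June 2039; the last day of that month is June 30, 2039.
Because June 30, 2039 is a listed holiday, the deadline becomes July 1, 2039 (Friday).
Counting 10 further business days from July 1, 2039 reaches July 15, 2039.
July 15, 2039 falls on a Friday, which is a business day, so no adjustment is needed.
So the filing is due July 15, 2039.

July 15, 2039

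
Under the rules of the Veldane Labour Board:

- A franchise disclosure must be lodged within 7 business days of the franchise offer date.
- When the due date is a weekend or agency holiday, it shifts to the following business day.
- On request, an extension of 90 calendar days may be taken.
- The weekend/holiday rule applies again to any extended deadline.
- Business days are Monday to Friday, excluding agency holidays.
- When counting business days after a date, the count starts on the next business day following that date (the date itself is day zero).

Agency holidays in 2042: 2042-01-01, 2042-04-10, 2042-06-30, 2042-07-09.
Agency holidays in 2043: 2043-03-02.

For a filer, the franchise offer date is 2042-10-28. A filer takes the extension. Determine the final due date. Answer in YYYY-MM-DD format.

2043-02-04

7 business days after 2042-10-28, excluding weekends and holidays, is 2042-11-06.
2042-11-06 (Thursday) is already a business day.
Applying the 90-calendar-day extension: 2042-11-06 + 90 days = 2043-02-04.
Since 2043-02-04 is a Wednesday and not a holiday, the date is unchanged.
So the filing is due 2043-02-04.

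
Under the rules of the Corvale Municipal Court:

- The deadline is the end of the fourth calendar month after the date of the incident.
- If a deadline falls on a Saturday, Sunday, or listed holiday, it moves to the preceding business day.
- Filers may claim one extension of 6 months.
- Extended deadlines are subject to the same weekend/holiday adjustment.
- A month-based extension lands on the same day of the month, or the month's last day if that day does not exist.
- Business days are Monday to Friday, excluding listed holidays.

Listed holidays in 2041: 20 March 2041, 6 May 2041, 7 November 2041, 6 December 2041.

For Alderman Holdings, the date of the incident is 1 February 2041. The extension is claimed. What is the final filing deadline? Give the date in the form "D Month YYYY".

4 months after 1 February 2041 is June 2041; that month ends on 30 June 2041.
30 June 2041 falls on a Sunday. Rolling to the preceding business day gives 28 June 2041, a Friday.
Applying the 6 months extension: 6 months after 28 June 2041 is 28 December 2041.
28 December 2041 is a Saturday; the preceding business day is 27 December 2041 (Friday).
Deadline: 27 December 2041.

27 December 2041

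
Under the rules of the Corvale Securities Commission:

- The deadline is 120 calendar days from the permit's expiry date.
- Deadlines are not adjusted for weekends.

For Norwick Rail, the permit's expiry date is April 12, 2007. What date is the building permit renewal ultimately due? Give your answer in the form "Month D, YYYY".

August 10, 2007

Adding 120 calendar days to April 12, 2007 gives August 10, 2007.
No adjustment is made for weekends or holidays, so August 10, 2007 stands.
The final due date is August 10, 2007.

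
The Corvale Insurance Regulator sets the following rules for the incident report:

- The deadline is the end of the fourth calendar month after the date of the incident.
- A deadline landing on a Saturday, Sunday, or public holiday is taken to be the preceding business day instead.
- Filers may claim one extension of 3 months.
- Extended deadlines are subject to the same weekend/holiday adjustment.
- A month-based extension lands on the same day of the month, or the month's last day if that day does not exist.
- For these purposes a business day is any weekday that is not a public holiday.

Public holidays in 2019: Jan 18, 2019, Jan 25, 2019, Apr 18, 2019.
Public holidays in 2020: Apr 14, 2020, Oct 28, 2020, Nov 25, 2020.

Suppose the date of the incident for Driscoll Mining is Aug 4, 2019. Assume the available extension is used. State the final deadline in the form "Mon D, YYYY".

Mar 31, 2020

4 months after Aug 4, 2019 is December 2019; that month ends on Dec 31, 2019.
Dec 31, 2019 falls on a Tuesday, which is a business day, so no adjustment is needed.
Applying the 3 months extension: 3 months after Dec 31, 2019 is Mar 31, 2020.
Mar 31, 2020 (Tuesday) is already a business day.
Final deadline: Mar 31, 2020.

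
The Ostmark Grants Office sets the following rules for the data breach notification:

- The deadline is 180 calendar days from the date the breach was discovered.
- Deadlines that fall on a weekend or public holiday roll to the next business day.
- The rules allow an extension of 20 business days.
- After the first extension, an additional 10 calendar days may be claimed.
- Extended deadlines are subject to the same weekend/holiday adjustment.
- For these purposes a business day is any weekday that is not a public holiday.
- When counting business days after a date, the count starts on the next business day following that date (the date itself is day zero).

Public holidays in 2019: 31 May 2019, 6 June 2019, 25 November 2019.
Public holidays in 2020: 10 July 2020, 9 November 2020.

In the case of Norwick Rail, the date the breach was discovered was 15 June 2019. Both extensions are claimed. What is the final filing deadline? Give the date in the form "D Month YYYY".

Adding 180 calendar days to 15 June 2019 gives 12 December 2019.
12 December 2019 is a Thursday and not a listed holiday, so it stands.
The 20-business-day extension runs from 12 December 2019 to 9 January 2020.
Since 9 January 2020 is a Thursday and not a holiday, the date is unchanged.
With the 10-day extension, 9 January 2020 becomes 19 January 2020.
19 January 2020 is a Sunday, so it moves to the next business day, 20 January 2020 (Monday).
Final deadline: 20 January 2020.

20 January 2020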